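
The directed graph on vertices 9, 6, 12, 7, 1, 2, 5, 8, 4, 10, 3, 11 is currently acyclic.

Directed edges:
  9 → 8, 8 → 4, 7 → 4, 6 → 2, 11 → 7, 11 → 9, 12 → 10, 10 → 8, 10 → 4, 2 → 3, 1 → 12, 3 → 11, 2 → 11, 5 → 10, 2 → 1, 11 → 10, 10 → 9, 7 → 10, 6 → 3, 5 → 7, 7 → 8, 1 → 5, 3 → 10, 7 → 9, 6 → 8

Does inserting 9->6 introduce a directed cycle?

Yes

Adding 9→6 creates a cycle iff 6 can already reach 9.
Path from 6: 6 → 2 → 11 → 9.
So 6 → … → 9 → 6 is a cycle.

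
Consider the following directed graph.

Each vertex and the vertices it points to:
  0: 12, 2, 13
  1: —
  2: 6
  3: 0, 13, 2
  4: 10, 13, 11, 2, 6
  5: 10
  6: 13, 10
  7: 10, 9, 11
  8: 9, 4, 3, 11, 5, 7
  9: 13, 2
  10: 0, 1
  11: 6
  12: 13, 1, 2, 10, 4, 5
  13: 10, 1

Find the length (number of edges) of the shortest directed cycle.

3

For each vertex v, BFS finds the shortest path from v back to v.
The shortest such closed walk is 0 → 13 → 10 → 0, length 3.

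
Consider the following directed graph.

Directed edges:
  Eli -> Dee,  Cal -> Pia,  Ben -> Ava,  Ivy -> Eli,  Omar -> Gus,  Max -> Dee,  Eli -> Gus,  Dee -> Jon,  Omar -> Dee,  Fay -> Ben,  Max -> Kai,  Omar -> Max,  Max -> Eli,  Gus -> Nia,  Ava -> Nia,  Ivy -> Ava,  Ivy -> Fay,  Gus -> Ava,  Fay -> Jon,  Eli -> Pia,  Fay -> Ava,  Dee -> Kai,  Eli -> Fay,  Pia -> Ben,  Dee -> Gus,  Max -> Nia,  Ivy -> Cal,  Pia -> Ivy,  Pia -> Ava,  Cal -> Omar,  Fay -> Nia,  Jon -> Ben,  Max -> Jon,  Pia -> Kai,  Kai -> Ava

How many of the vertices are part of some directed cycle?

6

A vertex is on a directed cycle iff it belongs to a strongly connected component of size ≥ 2 (or has a self-loop).
The vertices on cycles are {Cal, Eli, Ivy, Max, Pia, Omar} — 6 in total.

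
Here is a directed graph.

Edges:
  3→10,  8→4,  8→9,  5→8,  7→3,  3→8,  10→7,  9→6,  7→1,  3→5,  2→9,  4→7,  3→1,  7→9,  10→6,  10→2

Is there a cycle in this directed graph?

Yes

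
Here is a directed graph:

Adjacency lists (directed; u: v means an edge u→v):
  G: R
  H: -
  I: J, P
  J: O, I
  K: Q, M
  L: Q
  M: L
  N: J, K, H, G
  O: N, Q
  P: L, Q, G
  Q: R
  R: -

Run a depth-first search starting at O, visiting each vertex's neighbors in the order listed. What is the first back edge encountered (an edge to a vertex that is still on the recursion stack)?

DFS from O (visiting each vertex's neighbors in the order listed); mark gray on enter, black on exit:
O gray
  N gray
    J gray
      J→O: O is gray → back edge
First back edge: J → O.

J->O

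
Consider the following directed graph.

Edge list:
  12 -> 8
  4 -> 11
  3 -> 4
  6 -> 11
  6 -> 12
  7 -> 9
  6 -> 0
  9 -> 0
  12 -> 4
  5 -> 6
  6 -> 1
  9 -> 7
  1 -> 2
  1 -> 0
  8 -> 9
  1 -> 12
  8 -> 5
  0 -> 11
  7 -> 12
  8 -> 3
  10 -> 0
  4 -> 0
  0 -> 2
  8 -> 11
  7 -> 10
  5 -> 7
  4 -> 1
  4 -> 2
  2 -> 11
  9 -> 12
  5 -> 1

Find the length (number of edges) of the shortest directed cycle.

For each vertex v, BFS finds the shortest path from v back to v.
The shortest such closed walk is 7 → 9 → 7, length 2.

2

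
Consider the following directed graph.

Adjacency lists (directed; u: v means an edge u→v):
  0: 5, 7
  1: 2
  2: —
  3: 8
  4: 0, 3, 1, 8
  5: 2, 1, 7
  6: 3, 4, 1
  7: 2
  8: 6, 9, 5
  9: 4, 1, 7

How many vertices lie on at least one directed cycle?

5

A vertex is on a directed cycle iff it belongs to a strongly connected component of size ≥ 2 (or has a self-loop).
The vertices on cycles are {3, 4, 6, 8, 9} — 5 in total.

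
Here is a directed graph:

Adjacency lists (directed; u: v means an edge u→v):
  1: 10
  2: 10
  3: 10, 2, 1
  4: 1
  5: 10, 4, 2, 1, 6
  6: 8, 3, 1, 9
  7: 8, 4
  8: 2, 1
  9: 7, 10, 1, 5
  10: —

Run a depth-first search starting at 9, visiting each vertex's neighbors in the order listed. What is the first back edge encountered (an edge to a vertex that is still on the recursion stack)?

6→9

DFS from 9 (visiting each vertex's neighbors in the order listed); mark gray on enter, black on exit:
9 gray
  7 gray
    8 gray
      2 gray
        10 gray
        10 black
      2 black
      1 gray
        1→10: 10 black — skip
      1 black
    8 black
    4 gray
      4→1: 1 black — skip
    4 black
  7 black
  9→10: 10 black — skip
  9→1: 1 black — skip
  5 gray
    5→10: 10 black — skip
    5→4: 4 black — skip
    5→2: 2 black — skip
    5→1: 1 black — skip
    6 gray
      6→8: 8 black — skip
      3 gray
        3→10: 10 black — skip
        3→2: 2 black — skip
        3→1: 1 black — skip
      3 black
      6→1: 1 black — skip
      6→9: 9 is gray → back edge
First back edge: 6 → 9.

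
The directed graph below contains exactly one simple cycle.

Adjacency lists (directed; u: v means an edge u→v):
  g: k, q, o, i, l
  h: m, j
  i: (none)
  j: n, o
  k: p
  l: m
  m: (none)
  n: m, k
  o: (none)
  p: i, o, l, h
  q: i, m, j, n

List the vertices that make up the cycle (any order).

DFS with gray/black marking from k:
k gray
  p gray
    i gray
    i black
    o gray
    o black
    l gray
      m gray
      m black
    l black
    h gray
      h→m: m black — skip
      j gray
        n gray
          n→m: m black — skip
          n→k: k is gray → back edge
Back edge closes the cycle k → p → h → j → n → k; its vertices are {h, j, k, n, p}.

h, j, k, n, p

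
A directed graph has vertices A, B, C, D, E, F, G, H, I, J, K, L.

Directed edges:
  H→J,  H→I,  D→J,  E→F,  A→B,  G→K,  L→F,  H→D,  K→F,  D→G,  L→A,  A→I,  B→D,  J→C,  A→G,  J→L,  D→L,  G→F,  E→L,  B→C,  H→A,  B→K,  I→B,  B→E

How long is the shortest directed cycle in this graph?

4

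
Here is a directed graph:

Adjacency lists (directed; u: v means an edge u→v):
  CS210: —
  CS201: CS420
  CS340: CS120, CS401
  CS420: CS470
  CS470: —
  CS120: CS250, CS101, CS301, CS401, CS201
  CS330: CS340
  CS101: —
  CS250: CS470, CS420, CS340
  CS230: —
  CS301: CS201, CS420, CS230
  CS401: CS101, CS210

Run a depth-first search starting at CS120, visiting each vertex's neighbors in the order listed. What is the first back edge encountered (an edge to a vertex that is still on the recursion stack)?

CS340→CS120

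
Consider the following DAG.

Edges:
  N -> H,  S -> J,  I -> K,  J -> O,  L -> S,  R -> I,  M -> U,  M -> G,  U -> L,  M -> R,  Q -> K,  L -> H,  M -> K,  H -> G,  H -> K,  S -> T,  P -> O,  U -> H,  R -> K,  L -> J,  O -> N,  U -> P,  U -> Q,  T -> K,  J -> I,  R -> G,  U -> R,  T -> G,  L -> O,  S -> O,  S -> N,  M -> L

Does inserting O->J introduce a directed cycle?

Yes

Adding O→J creates a cycle iff J can already reach O.
Path from J: J → O.
So J → … → O → J is a cycle.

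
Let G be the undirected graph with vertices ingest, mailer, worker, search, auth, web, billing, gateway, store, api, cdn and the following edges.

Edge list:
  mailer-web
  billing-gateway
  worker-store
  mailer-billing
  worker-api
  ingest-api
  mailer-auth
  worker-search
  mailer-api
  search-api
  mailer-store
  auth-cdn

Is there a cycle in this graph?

DFS, tracking each vertex's parent; an edge to a visited non-parent vertex closes a cycle.
Start from api:
visit api (parent –)
  visit worker (parent api)
    worker–api: parent, skip
    visit store (parent worker)
      store–worker: parent, skip
      visit mailer (parent store)
        visit web (parent mailer)
          web–mailer: parent, skip
        mailer–store: parent, skip
        visit billing (parent mailer)
          billing–mailer: parent, skip
          visit gateway (parent billing)
            gateway–billing: parent, skip
        mailer–api: api visited and ≠ parent → cycle
Cycle: api – worker – store – mailer – api.

Yes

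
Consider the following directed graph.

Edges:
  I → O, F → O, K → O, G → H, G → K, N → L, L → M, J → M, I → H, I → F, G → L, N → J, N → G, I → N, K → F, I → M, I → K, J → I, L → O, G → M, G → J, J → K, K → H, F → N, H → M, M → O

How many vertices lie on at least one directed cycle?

6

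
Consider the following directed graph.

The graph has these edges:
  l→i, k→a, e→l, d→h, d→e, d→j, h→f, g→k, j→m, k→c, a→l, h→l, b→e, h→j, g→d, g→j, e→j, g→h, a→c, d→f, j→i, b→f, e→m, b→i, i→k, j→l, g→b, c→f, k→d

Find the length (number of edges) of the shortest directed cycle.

For each vertex v, BFS finds the shortest path from v back to v.
The shortest such closed walk is d → j → i → k → d, length 4.

4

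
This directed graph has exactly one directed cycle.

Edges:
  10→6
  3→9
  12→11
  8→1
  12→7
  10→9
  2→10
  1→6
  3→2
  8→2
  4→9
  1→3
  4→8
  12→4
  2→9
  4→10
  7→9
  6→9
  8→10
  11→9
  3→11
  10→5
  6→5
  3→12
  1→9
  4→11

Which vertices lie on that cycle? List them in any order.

DFS with gray/black marking from 1:
1 gray
  3 gray
    11 gray
      9 gray
      9 black
    11 black
    12 gray
      7 gray
        7→9: 9 black — skip
      7 black
      4 gray
        4→11: 11 black — skip
        8 gray
          10 gray
            5 gray
            5 black
            10→9: 9 black — skip
            6 gray
              6→5: 5 black — skip
              6→9: 9 black — skip
            6 black
          10 black
          2 gray
            2→9: 9 black — skip
            2→10: 10 black — skip
          2 black
          8→1: 1 is gray → back edge
Back edge closes the cycle 1 → 3 → 12 → 4 → 8 → 1; its vertices are {1, 3, 4, 8, 12}.

1, 3, 4, 8, 12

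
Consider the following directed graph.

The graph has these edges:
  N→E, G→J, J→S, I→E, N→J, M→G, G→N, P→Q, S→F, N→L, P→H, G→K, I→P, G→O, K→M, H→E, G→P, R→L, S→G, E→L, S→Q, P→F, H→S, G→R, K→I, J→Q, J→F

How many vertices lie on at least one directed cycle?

A vertex is on a directed cycle iff it belongs to a strongly connected component of size ≥ 2 (or has a self-loop).
The vertices on cycles are {G, H, I, J, K, M, N, P, S} — 9 in total.

9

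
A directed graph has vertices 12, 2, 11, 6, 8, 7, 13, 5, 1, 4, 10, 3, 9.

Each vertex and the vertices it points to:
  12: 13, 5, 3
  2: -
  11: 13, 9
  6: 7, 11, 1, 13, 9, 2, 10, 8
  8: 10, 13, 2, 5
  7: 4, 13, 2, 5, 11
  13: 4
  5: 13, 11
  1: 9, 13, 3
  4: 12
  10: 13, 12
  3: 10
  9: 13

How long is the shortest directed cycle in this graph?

3

For each vertex v, BFS finds the shortest path from v back to v.
The shortest such closed walk is 4 → 12 → 13 → 4, length 3.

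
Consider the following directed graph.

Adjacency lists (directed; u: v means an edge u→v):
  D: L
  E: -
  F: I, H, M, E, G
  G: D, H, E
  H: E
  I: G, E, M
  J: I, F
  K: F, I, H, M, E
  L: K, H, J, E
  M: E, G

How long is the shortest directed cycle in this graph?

5

For each vertex v, BFS finds the shortest path from v back to v.
The shortest such closed walk is D → L → J → F → G → D, length 5.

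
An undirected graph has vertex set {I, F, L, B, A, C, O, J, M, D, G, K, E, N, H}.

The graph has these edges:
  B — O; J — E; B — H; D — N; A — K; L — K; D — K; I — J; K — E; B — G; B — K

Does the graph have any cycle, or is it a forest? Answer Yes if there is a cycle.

DFS, tracking each vertex's parent; an edge to a visited non-parent vertex closes a cycle.
Start from J:
visit J (parent –)
  visit E (parent J)
    E–J: parent, skip
    visit K (parent E)
      K–E: parent, skip
      visit B (parent K)
        B–K: parent, skip
        visit H (parent B)
          H–B: parent, skip
        visit O (parent B)
          O–B: parent, skip
        visit G (parent B)
          G–B: parent, skip
      visit L (parent K)
        L–K: parent, skip
      visit D (parent K)
        visit N (parent D)
          N–D: parent, skip
        D–K: parent, skip
      visit A (parent K)
        A–K: parent, skip
  visit I (parent J)
    I–J: parent, skip
visit F (parent –)
visit C (parent –)
visit M (parent –)
No non-parent visited neighbor found — the graph is a forest.

No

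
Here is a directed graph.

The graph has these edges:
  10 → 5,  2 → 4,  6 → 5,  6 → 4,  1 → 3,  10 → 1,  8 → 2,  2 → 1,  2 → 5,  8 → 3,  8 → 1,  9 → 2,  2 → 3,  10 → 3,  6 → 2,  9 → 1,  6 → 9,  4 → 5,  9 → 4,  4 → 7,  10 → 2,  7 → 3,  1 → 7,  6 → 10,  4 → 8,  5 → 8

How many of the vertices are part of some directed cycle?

4

A vertex is on a directed cycle iff it belongs to a strongly connected component of size ≥ 2 (or has a self-loop).
The vertices on cycles are {2, 4, 5, 8} — 4 in total.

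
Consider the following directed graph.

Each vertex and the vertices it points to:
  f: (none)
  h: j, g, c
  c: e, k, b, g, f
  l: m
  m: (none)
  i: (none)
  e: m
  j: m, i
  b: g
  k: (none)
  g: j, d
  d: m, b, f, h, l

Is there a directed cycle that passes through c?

c is on a cycle iff c can reach itself via ≥1 edge.
c → g → d → h → c — yes.

Yes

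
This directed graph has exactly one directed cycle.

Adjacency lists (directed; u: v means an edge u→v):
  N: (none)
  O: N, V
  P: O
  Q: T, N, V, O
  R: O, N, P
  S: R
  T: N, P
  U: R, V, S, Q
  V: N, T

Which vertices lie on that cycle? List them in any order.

O, P, T, V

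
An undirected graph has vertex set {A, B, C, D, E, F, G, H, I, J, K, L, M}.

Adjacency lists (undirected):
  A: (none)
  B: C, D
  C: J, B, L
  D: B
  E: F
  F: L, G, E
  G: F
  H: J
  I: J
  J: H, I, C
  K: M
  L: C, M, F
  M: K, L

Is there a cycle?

No

DFS, tracking each vertex's parent; an edge to a visited non-parent vertex closes a cycle.
Start from K:
visit K (parent –)
  visit M (parent K)
    M–K: parent, skip
    visit L (parent M)
      visit C (parent L)
        visit J (parent C)
          visit H (parent J)
            H–J: parent, skip
          visit I (parent J)
            I–J: parent, skip
          J–C: parent, skip
        visit B (parent C)
          B–C: parent, skip
          visit D (parent B)
            D–B: parent, skip
        C–L: parent, skip
      L–M: parent, skip
      visit F (parent L)
        F–L: parent, skip
        visit G (parent F)
          G–F: parent, skip
        visit E (parent F)
          E–F: parent, skip
visit A (parent –)
No non-parent visited neighbor found — the graph is a forest.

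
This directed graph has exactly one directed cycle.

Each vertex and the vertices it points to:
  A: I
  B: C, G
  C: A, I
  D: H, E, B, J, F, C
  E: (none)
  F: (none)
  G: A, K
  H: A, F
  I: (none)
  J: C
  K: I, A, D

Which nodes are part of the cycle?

DFS with gray/black marking from K:
K gray
  I gray
  I black
  A gray
    A→I: I black — skip
  A black
  D gray
    H gray
      H→A: A black — skip
      F gray
      F black
    H black
    E gray
    E black
    B gray
      C gray
        C→A: A black — skip
        C→I: I black — skip
      C black
      G gray
        G→A: A black — skip
        G→K: K is gray → back edge
Back edge closes the cycle K → D → B → G → K; its vertices are {B, D, G, K}.

B, D, G, K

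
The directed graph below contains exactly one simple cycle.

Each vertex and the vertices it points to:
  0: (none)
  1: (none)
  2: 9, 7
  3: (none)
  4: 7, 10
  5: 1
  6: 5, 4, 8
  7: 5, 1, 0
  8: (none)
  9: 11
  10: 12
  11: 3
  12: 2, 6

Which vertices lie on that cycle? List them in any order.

DFS with gray/black marking from 10:
10 gray
  12 gray
    2 gray
      9 gray
        11 gray
          3 gray
          3 black
        11 black
      9 black
      7 gray
        5 gray
          1 gray
          1 black
        5 black
        7→1: 1 black — skip
        0 gray
        0 black
      7 black
    2 black
    6 gray
      6→5: 5 black — skip
      4 gray
        4→7: 7 black — skip
        4→10: 10 is gray → back edge
Back edge closes the cycle 10 → 12 → 6 → 4 → 10; its vertices are {4, 6, 10, 12}.

4, 6, 10, 12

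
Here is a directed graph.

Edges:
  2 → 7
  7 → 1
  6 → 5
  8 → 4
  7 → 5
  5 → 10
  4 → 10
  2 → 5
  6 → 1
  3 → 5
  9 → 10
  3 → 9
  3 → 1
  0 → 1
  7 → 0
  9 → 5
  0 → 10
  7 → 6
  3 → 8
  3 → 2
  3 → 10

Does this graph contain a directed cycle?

No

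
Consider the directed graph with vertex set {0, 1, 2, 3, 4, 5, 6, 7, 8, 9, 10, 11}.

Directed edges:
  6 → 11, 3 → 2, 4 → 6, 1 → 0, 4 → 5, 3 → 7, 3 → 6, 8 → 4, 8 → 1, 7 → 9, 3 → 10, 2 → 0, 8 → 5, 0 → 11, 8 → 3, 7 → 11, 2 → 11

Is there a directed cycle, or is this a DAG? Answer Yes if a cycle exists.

No

DFS with white/gray/black marking, starting from 6:
6 gray
  11 gray
  11 black
6 black
0 gray
  0→11: 11 black — skip
0 black
1 gray
  1→0: 0 black — skip
1 black
2 gray
  2→0: 0 black — skip
  2→11: 11 black — skip
2 black
3 gray
  10 gray
  10 black
  3→6: 6 black — skip
  3→2: 2 black — skip
  7 gray
    7→11: 11 black — skip
    9 gray
    9 black
  7 black
3 black
4 gray
  4→6: 6 black — skip
  5 gray
  5 black
4 black
8 gray
  8→5: 5 black — skip
  8→3: 3 black — skip
  8→4: 4 black — skip
  8→1: 1 black — skip
8 black
Every edge goes to a white or black vertex — no back edge, so the graph is acyclic.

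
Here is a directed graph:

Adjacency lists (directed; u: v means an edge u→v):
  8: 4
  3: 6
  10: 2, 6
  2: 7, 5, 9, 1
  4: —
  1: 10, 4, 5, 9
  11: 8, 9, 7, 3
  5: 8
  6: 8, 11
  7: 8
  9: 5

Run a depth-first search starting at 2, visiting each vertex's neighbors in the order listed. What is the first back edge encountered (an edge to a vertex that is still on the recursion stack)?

DFS from 2 (visiting each vertex's neighbors in the order listed); mark gray on enter, black on exit:
2 gray
  7 gray
    8 gray
      4 gray
      4 black
    8 black
  7 black
  5 gray
    5→8: 8 black — skip
  5 black
  9 gray
    9→5: 5 black — skip
  9 black
  1 gray
    10 gray
      10→2: 2 is gray → back edge
First back edge: 10 → 2.

10->2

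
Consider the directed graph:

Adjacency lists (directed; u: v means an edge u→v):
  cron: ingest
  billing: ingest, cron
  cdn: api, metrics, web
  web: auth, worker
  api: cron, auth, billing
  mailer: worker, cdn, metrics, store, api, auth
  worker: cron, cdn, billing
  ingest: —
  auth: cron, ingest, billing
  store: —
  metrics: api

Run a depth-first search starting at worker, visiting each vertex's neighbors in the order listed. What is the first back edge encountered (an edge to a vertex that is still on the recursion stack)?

web->worker

DFS from worker (visiting each vertex's neighbors in the order listed); mark gray on enter, black on exit:
worker gray
  cron gray
    ingest gray
    ingest black
  cron black
  cdn gray
    api gray
      api→cron: cron black — skip
      auth gray
        auth→cron: cron black — skip
        auth→ingest: ingest black — skip
        billing gray
          billing→ingest: ingest black — skip
          billing→cron: cron black — skip
        billing black
      auth black
      api→billing: billing black — skip
    api black
    metrics gray
      metrics→api: api black — skip
    metrics black
    web gray
      web→auth: auth black — skip
      web→worker: worker is gray → back edge
First back edge: web → worker.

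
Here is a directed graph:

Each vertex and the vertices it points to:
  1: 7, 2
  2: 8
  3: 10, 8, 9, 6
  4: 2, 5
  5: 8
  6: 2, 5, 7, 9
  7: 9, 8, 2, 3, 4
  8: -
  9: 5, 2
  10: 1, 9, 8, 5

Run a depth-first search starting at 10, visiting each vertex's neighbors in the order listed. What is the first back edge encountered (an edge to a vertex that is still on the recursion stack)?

3->10

DFS from 10 (visiting each vertex's neighbors in the order listed); mark gray on enter, black on exit:
10 gray
  1 gray
    7 gray
      9 gray
        5 gray
          8 gray
          8 black
        5 black
        2 gray
          2→8: 8 black — skip
        2 black
      9 black
      7→8: 8 black — skip
      7→2: 2 black — skip
      3 gray
        3→10: 10 is gray → back edge
First back edge: 3 → 10.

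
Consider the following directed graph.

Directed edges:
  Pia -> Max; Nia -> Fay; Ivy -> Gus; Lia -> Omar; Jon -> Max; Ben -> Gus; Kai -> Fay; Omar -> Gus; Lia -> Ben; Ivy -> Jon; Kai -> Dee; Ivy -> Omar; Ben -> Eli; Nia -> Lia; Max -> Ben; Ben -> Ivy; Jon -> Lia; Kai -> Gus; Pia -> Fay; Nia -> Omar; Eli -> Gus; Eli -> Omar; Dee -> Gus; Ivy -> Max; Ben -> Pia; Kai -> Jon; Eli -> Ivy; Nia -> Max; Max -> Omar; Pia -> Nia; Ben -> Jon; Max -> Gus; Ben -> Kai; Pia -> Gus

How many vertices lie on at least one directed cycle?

A vertex is on a directed cycle iff it belongs to a strongly connected component of size ≥ 2 (or has a self-loop).
The vertices on cycles are {Ben, Eli, Ivy, Jon, Kai, Lia, Max, Nia, Pia} — 9 in total.

9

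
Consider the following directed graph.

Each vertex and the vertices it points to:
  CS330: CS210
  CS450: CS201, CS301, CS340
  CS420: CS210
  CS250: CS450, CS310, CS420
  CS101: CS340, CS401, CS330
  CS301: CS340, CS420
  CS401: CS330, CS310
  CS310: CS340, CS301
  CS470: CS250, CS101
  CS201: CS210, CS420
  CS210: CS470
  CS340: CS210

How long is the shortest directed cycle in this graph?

4

For each vertex v, BFS finds the shortest path from v back to v.
The shortest such closed walk is CS470 → CS250 → CS420 → CS210 → CS470, length 4.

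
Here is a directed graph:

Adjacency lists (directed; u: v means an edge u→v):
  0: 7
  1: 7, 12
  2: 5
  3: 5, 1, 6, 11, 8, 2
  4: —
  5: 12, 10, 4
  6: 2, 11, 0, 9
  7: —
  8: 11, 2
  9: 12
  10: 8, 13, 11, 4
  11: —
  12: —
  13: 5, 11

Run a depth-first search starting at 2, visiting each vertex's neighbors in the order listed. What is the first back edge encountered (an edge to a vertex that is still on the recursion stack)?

8→2

DFS from 2 (visiting each vertex's neighbors in the order listed); mark gray on enter, black on exit:
2 gray
  5 gray
    12 gray
    12 black
    10 gray
      8 gray
        11 gray
        11 black
        8→2: 2 is gray → back edge
First back edge: 8 → 2.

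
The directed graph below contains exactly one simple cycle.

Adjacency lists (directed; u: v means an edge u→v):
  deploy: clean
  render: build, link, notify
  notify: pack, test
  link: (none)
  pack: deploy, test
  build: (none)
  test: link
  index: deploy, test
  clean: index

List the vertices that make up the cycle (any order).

DFS with gray/black marking from deploy:
deploy gray
  clean gray
    index gray
      index→deploy: deploy is gray → back edge
Back edge closes the cycle deploy → clean → index → deploy; its vertices are {clean, index, deploy}.

clean, index, deploy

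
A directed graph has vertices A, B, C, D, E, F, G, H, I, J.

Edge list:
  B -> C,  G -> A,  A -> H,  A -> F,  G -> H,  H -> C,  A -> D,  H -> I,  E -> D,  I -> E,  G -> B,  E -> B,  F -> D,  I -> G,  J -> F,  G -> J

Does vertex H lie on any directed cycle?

Yes

H is on a cycle iff H can reach itself via ≥1 edge.
H → I → G → H — yes.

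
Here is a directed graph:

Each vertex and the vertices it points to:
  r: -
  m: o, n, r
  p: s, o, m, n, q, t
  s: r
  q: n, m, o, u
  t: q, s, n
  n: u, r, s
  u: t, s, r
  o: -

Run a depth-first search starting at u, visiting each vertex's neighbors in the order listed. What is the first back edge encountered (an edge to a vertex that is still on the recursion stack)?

DFS from u (visiting each vertex's neighbors in the order listed); mark gray on enter, black on exit:
u gray
  t gray
    q gray
      n gray
        n→u: u is gray → back edge
First back edge: n → u.

n->u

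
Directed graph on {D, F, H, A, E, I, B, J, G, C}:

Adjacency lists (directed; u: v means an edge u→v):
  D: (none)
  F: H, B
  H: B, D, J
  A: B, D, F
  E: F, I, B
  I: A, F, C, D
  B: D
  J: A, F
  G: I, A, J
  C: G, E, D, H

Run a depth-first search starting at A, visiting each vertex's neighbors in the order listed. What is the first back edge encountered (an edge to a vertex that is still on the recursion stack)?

J->A

DFS from A (visiting each vertex's neighbors in the order listed); mark gray on enter, black on exit:
A gray
  B gray
    D gray
    D black
  B black
  A→D: D black — skip
  F gray
    H gray
      H→B: B black — skip
      H→D: D black — skip
      J gray
        J→A: A is gray → back edge
First back edge: J → A.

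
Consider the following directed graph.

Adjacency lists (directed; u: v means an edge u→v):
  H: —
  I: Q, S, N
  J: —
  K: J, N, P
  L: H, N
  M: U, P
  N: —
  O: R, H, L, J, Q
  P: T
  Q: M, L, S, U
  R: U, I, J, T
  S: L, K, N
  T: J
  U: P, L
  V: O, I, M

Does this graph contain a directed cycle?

DFS with white/gray/black marking, starting from P:
P gray
  T gray
    J gray
    J black
  T black
P black
H gray
H black
I gray
  Q gray
    M gray
      U gray
        U→P: P black — skip
        L gray
          L→H: H black — skip
          N gray
          N black
        L black
      U black
      M→P: P black — skip
    M black
    Q→L: L black — skip
    S gray
      S→L: L black — skip
      K gray
        K→J: J black — skip
        K→N: N black — skip
        K→P: P black — skip
      K black
      S→N: N black — skip
    S black
    Q→U: U black — skip
  Q black
  I→S: S black — skip
  I→N: N black — skip
I black
O gray
  R gray
    R→U: U black — skip
    R→I: I black — skip
    R→J: J black — skip
    R→T: T black — skip
  R black
  O→H: H black — skip
  O→L: L black — skip
  O→J: J black — skip
  O→Q: Q black — skip
O black
V gray
  V→O: O black — skip
  V→I: I black — skip
  V→M: M black — skip
V black
Every edge goes to a white or black vertex — no back edge, so the graph is acyclic.

No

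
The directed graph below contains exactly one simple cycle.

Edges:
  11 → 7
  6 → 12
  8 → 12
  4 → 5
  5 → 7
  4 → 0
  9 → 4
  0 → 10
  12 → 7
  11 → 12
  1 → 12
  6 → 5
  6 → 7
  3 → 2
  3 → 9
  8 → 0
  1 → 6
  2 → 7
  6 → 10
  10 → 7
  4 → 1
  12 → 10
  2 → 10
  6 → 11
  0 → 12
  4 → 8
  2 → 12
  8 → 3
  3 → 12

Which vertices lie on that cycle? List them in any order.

DFS with gray/black marking from 4:
4 gray
  8 gray
    0 gray
      12 gray
        10 gray
          7 gray
          7 black
        10 black
        12→7: 7 black — skip
      12 black
      0→10: 10 black — skip
    0 black
    8→12: 12 black — skip
    3 gray
      9 gray
        9→4: 4 is gray → back edge
Back edge closes the cycle 4 → 8 → 3 → 9 → 4; its vertices are {3, 4, 8, 9}.

3, 4, 8, 9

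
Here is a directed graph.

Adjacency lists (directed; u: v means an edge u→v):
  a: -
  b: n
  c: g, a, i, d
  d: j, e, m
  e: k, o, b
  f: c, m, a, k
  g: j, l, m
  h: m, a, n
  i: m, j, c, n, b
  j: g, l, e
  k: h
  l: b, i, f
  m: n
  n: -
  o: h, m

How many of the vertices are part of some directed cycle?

7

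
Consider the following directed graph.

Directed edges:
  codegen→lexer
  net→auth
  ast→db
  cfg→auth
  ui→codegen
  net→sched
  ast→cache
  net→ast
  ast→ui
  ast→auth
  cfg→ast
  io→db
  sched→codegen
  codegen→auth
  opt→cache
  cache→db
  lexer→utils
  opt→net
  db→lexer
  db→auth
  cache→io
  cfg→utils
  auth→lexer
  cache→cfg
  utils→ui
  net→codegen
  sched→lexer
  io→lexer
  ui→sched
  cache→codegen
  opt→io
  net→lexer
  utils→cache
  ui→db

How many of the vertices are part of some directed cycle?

A vertex is on a directed cycle iff it belongs to a strongly connected component of size ≥ 2 (or has a self-loop).
The vertices on cycles are {db, io, ui, ast, cfg, auth, cache, lexer, sched, utils, codegen} — 11 in total.

11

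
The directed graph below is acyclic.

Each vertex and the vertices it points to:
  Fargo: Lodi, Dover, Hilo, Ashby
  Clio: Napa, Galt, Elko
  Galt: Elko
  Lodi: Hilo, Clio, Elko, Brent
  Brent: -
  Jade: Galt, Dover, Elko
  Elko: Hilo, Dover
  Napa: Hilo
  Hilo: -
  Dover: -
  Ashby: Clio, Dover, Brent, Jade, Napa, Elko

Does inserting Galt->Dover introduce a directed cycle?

No

Adding Galt→Dover creates a cycle iff Dover can already reach Galt.
Explore from Dover: no path reaches Galt. The graph stays acyclic.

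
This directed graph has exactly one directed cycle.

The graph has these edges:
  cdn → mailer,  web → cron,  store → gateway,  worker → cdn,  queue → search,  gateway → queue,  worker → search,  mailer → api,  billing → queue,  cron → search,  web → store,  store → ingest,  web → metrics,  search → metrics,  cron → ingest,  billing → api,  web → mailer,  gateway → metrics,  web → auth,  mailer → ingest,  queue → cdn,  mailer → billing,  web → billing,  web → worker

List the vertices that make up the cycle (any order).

cdn, queue, mailer, billing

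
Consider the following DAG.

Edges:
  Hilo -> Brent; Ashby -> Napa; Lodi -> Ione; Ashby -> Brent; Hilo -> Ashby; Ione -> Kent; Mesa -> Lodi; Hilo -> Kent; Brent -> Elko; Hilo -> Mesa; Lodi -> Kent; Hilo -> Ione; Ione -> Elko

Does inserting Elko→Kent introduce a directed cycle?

No

Adding Elko→Kent creates a cycle iff Kent can already reach Elko.
Explore from Kent: no path reaches Elko. The graph stays acyclic.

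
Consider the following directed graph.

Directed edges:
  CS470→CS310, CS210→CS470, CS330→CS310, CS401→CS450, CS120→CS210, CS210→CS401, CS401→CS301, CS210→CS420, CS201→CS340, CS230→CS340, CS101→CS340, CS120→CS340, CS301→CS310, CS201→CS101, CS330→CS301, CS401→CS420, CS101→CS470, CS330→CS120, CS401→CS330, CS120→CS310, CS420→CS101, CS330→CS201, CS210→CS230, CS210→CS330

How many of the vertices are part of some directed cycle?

4

A vertex is on a directed cycle iff it belongs to a strongly connected component of size ≥ 2 (or has a self-loop).
The vertices on cycles are {CS120, CS210, CS330, CS401} — 4 in total.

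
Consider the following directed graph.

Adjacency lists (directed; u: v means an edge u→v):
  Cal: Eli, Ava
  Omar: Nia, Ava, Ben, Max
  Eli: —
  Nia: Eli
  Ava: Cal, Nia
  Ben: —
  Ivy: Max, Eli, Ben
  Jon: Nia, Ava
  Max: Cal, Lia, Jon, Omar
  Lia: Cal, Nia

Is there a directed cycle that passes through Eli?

No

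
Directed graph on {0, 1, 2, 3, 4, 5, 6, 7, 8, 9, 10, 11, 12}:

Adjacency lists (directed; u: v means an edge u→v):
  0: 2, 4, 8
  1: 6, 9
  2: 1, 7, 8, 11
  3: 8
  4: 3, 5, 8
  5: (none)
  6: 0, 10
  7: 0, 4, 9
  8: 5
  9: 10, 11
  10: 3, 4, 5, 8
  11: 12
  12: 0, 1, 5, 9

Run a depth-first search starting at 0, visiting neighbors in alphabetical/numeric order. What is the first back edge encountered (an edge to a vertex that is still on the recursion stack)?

6→0

DFS from 0 (visiting neighbors in alphabetical/numeric order); mark gray on enter, black on exit:
0 gray
  2 gray
    1 gray
      6 gray
        6→0: 0 is gray → back edge
First back edge: 6 → 0.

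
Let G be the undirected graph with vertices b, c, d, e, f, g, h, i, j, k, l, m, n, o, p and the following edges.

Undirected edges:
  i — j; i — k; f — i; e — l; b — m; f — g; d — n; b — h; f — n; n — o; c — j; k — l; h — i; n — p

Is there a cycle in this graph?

No

DFS, tracking each vertex's parent; an edge to a visited non-parent vertex closes a cycle.
Start from d:
visit d (parent –)
  visit n (parent d)
    n–d: parent, skip
    visit f (parent n)
      visit g (parent f)
        g–f: parent, skip
      f–n: parent, skip
      visit i (parent f)
        visit j (parent i)
          visit c (parent j)
            c–j: parent, skip
          j–i: parent, skip
        i–f: parent, skip
        visit h (parent i)
          h–i: parent, skip
          visit b (parent h)
            visit m (parent b)
              m–b: parent, skip
            b–h: parent, skip
        visit k (parent i)
          k–i: parent, skip
          visit l (parent k)
            visit e (parent l)
              e–l: parent, skip
            l–k: parent, skip
    visit p (parent n)
      p–n: parent, skip
    visit o (parent n)
      o–n: parent, skip
No non-parent visited neighbor found — the graph is a forest.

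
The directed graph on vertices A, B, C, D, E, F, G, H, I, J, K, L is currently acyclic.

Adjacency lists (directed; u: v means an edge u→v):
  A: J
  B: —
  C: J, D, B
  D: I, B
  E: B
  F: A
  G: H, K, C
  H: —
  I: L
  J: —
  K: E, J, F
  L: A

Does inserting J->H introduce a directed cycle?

No

Adding J→H creates a cycle iff H can already reach J.
Explore from H: no path reaches J. The graph stays acyclic.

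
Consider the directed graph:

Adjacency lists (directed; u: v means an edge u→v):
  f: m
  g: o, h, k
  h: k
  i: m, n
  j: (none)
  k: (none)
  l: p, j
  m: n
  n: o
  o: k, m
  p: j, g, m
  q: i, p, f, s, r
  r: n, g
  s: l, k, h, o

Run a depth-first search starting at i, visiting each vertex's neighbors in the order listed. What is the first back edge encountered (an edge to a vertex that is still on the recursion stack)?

o->m

DFS from i (visiting each vertex's neighbors in the order listed); mark gray on enter, black on exit:
i gray
  m gray
    n gray
      o gray
        k gray
        k black
        o→m: m is gray → back edge
First back edge: o → m.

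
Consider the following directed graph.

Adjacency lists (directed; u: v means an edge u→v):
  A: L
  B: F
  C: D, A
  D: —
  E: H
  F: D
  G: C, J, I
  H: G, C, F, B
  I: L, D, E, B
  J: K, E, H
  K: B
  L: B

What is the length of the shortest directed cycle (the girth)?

For each vertex v, BFS finds the shortest path from v back to v.
The shortest such closed walk is H → G → J → H, length 3.

3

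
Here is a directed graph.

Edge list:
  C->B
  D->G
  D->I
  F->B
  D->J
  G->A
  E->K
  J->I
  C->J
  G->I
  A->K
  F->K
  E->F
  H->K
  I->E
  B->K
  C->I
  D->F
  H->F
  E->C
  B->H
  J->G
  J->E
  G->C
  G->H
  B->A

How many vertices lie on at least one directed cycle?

A vertex is on a directed cycle iff it belongs to a strongly connected component of size ≥ 2 (or has a self-loop).
The vertices on cycles are {B, C, E, F, G, H, I, J} — 8 in total.

8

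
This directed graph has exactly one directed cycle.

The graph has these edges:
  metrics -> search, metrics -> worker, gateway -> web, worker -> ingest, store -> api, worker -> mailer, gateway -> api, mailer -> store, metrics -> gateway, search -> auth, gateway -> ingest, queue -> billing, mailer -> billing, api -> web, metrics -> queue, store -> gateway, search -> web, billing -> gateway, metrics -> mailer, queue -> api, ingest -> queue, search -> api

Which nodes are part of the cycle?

queue, ingest, billing, gateway

DFS with gray/black marking from ingest:
ingest gray
  queue gray
    billing gray
      gateway gray
        api gray
          web gray
          web black
        api black
        gateway→ingest: ingest is gray → back edge
Back edge closes the cycle ingest → queue → billing → gateway → ingest; its vertices are {queue, ingest, billing, gateway}.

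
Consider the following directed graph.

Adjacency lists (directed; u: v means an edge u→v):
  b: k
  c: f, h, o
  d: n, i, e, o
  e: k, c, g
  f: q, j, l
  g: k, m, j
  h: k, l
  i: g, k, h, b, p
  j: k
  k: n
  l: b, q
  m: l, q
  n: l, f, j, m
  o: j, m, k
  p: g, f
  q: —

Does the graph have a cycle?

Yes

DFS with white/gray/black marking, starting from q:
q gray
q black
b gray
  k gray
    n gray
      l gray
        l→b: b is gray → back edge
Back edge found, so a cycle exists: b → k → n → l → b.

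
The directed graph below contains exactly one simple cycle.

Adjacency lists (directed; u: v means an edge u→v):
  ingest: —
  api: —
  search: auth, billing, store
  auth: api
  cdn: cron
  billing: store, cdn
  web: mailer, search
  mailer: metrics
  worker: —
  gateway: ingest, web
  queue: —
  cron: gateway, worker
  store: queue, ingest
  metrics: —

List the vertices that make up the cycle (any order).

cdn, web, cron, search, billing, gateway

DFS with gray/black marking from web:
web gray
  mailer gray
    metrics gray
    metrics black
  mailer black
  search gray
    auth gray
      api gray
      api black
    auth black
    billing gray
      store gray
        queue gray
        queue black
        ingest gray
        ingest black
      store black
      cdn gray
        cron gray
          gateway gray
            gateway→ingest: ingest black — skip
            gateway→web: web is gray → back edge
Back edge closes the cycle web → search → billing → cdn → cron → gateway → web; its vertices are {cdn, web, cron, search, billing, gateway}.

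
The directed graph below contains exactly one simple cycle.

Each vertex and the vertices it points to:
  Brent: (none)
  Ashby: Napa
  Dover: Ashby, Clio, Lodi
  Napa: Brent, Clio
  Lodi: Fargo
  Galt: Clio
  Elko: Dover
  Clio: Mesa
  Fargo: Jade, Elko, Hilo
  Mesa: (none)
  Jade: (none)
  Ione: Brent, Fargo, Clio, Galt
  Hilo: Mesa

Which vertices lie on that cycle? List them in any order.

DFS with gray/black marking from Fargo:
Fargo gray
  Jade gray
  Jade black
  Elko gray
    Dover gray
      Ashby gray
        Napa gray
          Brent gray
          Brent black
          Clio gray
            Mesa gray
            Mesa black
          Clio black
        Napa black
      Ashby black
      Dover→Clio: Clio black — skip
      Lodi gray
        Lodi→Fargo: Fargo is gray → back edge
Back edge closes the cycle Fargo → Elko → Dover → Lodi → Fargo; its vertices are {Elko, Lodi, Dover, Fargo}.

Elko, Lodi, Dover, Fargo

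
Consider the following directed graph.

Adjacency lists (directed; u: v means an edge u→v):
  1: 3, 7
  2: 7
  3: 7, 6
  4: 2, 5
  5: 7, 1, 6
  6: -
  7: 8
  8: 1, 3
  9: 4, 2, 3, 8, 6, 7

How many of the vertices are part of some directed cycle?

4

A vertex is on a directed cycle iff it belongs to a strongly connected component of size ≥ 2 (or has a self-loop).
The vertices on cycles are {1, 3, 7, 8} — 4 in total.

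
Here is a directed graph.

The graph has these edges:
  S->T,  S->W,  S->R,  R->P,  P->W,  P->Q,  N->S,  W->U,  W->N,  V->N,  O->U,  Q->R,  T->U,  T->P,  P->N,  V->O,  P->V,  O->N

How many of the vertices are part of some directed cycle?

9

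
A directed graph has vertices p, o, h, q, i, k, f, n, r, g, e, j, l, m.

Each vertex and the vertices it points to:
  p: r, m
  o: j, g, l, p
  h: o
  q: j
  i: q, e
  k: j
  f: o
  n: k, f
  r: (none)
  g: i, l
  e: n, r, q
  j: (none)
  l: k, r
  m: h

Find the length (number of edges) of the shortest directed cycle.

4

For each vertex v, BFS finds the shortest path from v back to v.
The shortest such closed walk is o → p → m → h → o, length 4.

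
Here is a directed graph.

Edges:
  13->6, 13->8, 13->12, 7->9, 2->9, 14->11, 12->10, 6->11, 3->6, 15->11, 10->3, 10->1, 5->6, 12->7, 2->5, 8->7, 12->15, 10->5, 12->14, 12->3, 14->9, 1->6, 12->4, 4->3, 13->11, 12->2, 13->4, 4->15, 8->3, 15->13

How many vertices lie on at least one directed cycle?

4

A vertex is on a directed cycle iff it belongs to a strongly connected component of size ≥ 2 (or has a self-loop).
The vertices on cycles are {4, 12, 13, 15} — 4 in total.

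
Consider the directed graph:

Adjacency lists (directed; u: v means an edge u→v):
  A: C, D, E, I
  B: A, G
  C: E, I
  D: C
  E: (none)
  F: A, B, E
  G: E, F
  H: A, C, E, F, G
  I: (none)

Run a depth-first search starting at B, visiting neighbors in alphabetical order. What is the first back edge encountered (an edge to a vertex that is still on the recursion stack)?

DFS from B (visiting neighbors in alphabetical order); mark gray on enter, black on exit:
B gray
  A gray
    C gray
      E gray
      E black
      I gray
      I black
    C black
    D gray
      D→C: C black — skip
    D black
    A→E: E black — skip
    A→I: I black — skip
  A black
  G gray
    G→E: E black — skip
    F gray
      F→A: A black — skip
      F→B: B is gray → back edge
First back edge: F → B.

F→B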